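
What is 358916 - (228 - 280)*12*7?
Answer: 363284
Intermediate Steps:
358916 - (228 - 280)*12*7 = 358916 - (-52)*84 = 358916 - 1*(-4368) = 358916 + 4368 = 363284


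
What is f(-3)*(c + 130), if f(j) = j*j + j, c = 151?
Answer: 1686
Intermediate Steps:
f(j) = j + j² (f(j) = j² + j = j + j²)
f(-3)*(c + 130) = (-3*(1 - 3))*(151 + 130) = -3*(-2)*281 = 6*281 = 1686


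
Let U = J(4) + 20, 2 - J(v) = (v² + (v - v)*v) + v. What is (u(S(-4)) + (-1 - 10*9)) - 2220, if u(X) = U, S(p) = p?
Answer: -2309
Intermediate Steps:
J(v) = 2 - v - v² (J(v) = 2 - ((v² + (v - v)*v) + v) = 2 - ((v² + 0*v) + v) = 2 - ((v² + 0) + v) = 2 - (v² + v) = 2 - (v + v²) = 2 + (-v - v²) = 2 - v - v²)
U = 2 (U = (2 - 1*4 - 1*4²) + 20 = (2 - 4 - 1*16) + 20 = (2 - 4 - 16) + 20 = -18 + 20 = 2)
u(X) = 2
(u(S(-4)) + (-1 - 10*9)) - 2220 = (2 + (-1 - 10*9)) - 2220 = (2 + (-1 - 90)) - 2220 = (2 - 91) - 2220 = -89 - 2220 = -2309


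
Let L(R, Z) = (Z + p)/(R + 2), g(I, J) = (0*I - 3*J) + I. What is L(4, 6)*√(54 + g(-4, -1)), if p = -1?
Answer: 5*√53/6 ≈ 6.0668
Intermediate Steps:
g(I, J) = I - 3*J (g(I, J) = (0 - 3*J) + I = -3*J + I = I - 3*J)
L(R, Z) = (-1 + Z)/(2 + R) (L(R, Z) = (Z - 1)/(R + 2) = (-1 + Z)/(2 + R))
L(4, 6)*√(54 + g(-4, -1)) = ((-1 + 6)/(2 + 4))*√(54 + (-4 - 3*(-1))) = (5/6)*√(54 + (-4 + 3)) = ((⅙)*5)*√(54 - 1) = 5*√53/6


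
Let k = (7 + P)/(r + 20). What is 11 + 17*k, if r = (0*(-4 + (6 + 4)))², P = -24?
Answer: -69/20 ≈ -3.4500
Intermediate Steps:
r = 0 (r = (0*(-4 + 10))² = (0*6)² = 0² = 0)
k = -17/20 (k = (7 - 24)/(0 + 20) = -17/20 ≈ -0.85000)
11 + 17*k = 11 + 17*(-17/20) = 11 - 289/20 = -69/20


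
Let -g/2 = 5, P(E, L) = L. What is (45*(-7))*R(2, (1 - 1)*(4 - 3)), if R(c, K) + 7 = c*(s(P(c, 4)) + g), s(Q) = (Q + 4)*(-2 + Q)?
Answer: -1575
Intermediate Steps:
g = -10 (g = -2*5 = -10)
s(Q) = (-2 + Q)*(4 + Q) (s(Q) = (4 + Q)*(-2 + Q) = (-2 + Q)*(4 + Q))
R(c, K) = -7 + 6*c (R(c, K) = -7 + c*((-8 + 4**2 + 2*4) - 10) = -7 + c*((-8 + 16 + 8) - 10) = -7 + c*(16 - 10) = -7 + c*6 = -7 + 6*c)
(45*(-7))*R(2, (1 - 1)*(4 - 3)) = (45*(-7))*(-7 + 6*2) = -315*(-7 + 12) = -315*5 = -1575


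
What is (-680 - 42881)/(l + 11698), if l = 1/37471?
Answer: -1632274231/438335759 ≈ -3.7238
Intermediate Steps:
l = 1/37471 ≈ 2.6687e-5
(-680 - 42881)/(l + 11698) = (-680 - 42881)/(1/37471 + 11698) = -43561/438335759/37471 = -43561*37471/438335759 = -1632274231/438335759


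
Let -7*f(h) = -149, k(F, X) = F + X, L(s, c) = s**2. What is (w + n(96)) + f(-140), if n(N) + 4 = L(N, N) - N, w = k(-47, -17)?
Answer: 63513/7 ≈ 9073.3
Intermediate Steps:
f(h) = 149/7 (f(h) = -1/7*(-149) = 149/7)
w = -64 (w = -47 - 17 = -64)
n(N) = -4 + N**2 - N (n(N) = -4 + (N**2 - N) = -4 + N**2 - N)
(w + n(96)) + f(-140) = (-64 + (-4 + 96**2 - 1*96)) + 149/7 = (-64 + (-4 + 9216 - 96)) + 149/7 = (-64 + 9116) + 149/7 = 9052 + 149/7 = 63513/7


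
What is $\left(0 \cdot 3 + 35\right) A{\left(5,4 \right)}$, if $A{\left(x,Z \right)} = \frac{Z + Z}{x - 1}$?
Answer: $70$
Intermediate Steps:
$A{\left(x,Z \right)} = \frac{2 Z}{-1 + x}$ ($A{\left(x,Z \right)} = \frac{2 Z}{x + \left(-5 + 4\right)} = \frac{2 Z}{x - 1} = \frac{2 Z}{-1 + x}$)
$\left(0 \cdot 3 + 35\right) A{\left(5,4 \right)} = \left(0 \cdot 3 + 35\right) 2 \cdot 4 \frac{1}{-1 + 5} = \left(0 + 35\right) 2 \cdot 4 \cdot \frac{1}{4} = 35 \cdot 2 \cdot 4 \cdot \frac{1}{4} = 35 \cdot 2 = 70$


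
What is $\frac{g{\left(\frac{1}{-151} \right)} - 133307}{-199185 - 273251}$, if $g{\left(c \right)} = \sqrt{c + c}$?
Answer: $\frac{133307}{472436} - \frac{i \sqrt{302}}{71337836} \approx 0.28217 - 2.436 \cdot 10^{-7} i$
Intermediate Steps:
$g{\left(c \right)} = \sqrt{2} \sqrt{c}$ ($g{\left(c \right)} = \sqrt{2 c} = \sqrt{2} \sqrt{c}$)
$\frac{g{\left(\frac{1}{-151} \right)} - 133307}{-199185 - 273251} = \frac{\sqrt{2} \sqrt{\frac{1}{-151}} - 133307}{-199185 - 273251} = \frac{\sqrt{2} \sqrt{- \frac{1}{151}} - 133307}{-472436} = \left(\sqrt{2} \frac{i \sqrt{151}}{151} - 133307\right) \left(- \frac{1}{472436}\right) = \left(\frac{i \sqrt{302}}{151} - 133307\right) \left(- \frac{1}{472436}\right) = \left(-133307 + \frac{i \sqrt{302}}{151}\right) \left(- \frac{1}{472436}\right) = \frac{133307}{472436} - \frac{i \sqrt{302}}{71337836}$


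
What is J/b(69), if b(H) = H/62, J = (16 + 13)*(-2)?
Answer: -3596/69 ≈ -52.116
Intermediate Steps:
J = -58 (J = 29*(-2) = -58)
b(H) = H/62 (b(H) = H*(1/62) = H/62)
J/b(69) = -58/((1/62)*69) = -58/69/62 = -58*62/69 = -3596/69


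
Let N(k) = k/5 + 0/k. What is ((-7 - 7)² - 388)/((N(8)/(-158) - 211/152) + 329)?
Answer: -11527680/19669207 ≈ -0.58608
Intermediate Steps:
N(k) = k/5 (N(k) = k*(⅕) + 0 = k/5 + 0 = k/5)
((-7 - 7)² - 388)/((N(8)/(-158) - 211/152) + 329) = ((-7 - 7)² - 388)/((((⅕)*8)/(-158) - 211/152) + 329) = ((-14)² - 388)/(((8/5)*(-1/158) - 211*1/152) + 329) = (196 - 388)/((-4/395 - 211/152) + 329) = -192/(-83953/60040 + 329) = -192/19669207/60040 = -192*60040/19669207 = -11527680/19669207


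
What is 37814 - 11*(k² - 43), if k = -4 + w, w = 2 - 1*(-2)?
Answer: 38287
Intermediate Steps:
w = 4 (w = 2 + 2 = 4)
k = 0 (k = -4 + 4 = 0)
37814 - 11*(k² - 43) = 37814 - 11*(0² - 43) = 37814 - 11*(0 - 43) = 37814 - 11*(-43) = 37814 + 473 = 38287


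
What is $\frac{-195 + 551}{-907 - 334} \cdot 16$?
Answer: $- \frac{5696}{1241} \approx -4.5898$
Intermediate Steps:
$\frac{-195 + 551}{-907 - 334} \cdot 16 = \frac{356}{-1241} \cdot 16 = 356 \left(- \frac{1}{1241}\right) 16 = \left(- \frac{356}{1241}\right) 16 = - \frac{5696}{1241}$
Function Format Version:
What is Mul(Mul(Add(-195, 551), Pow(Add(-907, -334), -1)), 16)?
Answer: Rational(-5696, 1241) ≈ -4.5898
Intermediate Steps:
Mul(Mul(Add(-195, 551), Pow(Add(-907, -334), -1)), 16) = Mul(Mul(356, Pow(-1241, -1)), 16) = Mul(Mul(356, Rational(-1, 1241)), 16) = Mul(Rational(-356, 1241), 16) = Rational(-5696, 1241)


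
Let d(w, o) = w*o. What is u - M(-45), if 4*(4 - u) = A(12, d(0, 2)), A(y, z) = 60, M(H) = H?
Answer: 34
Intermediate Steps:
d(w, o) = o*w
u = -11 (u = 4 - ¼*60 = 4 - 15 = -11)
u - M(-45) = -11 - 1*(-45) = -11 + 45 = 34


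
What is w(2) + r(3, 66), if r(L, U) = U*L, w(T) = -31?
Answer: 167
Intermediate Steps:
r(L, U) = L*U
w(2) + r(3, 66) = -31 + 3*66 = -31 + 198 = 167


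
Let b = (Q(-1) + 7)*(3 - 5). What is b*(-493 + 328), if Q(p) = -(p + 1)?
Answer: 2310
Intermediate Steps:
Q(p) = -1 - p (Q(p) = -(1 + p) = -1 - p)
b = -14 (b = ((-1 - 1*(-1)) + 7)*(3 - 5) = ((-1 + 1) + 7)*(-2) = (0 + 7)*(-2) = 7*(-2) = -14)
b*(-493 + 328) = -14*(-493 + 328) = -14*(-165) = 2310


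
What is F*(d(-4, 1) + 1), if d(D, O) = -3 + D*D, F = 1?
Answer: 14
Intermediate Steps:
d(D, O) = -3 + D**2
F*(d(-4, 1) + 1) = 1*((-3 + (-4)**2) + 1) = 1*((-3 + 16) + 1) = 1*(13 + 1) = 1*14 = 14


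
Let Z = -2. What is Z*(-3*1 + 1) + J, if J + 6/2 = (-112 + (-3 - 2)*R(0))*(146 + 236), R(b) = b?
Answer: -42783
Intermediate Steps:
J = -42787 (J = -3 + (-112 + (-3 - 2)*0)*(146 + 236) = -3 + (-112 - 5*0)*382 = -3 + (-112 + 0)*382 = -3 - 112*382 = -3 - 42784 = -42787)
Z*(-3*1 + 1) + J = -2*(-3*1 + 1) - 42787 = -2*(-3 + 1) - 42787 = -2*(-2) - 42787 = 4 - 42787 = -42783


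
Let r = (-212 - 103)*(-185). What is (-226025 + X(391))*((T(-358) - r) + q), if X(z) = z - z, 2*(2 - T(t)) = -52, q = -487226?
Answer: 123290534825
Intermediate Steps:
T(t) = 28 (T(t) = 2 - ½*(-52) = 2 + 26 = 28)
X(z) = 0
r = 58275 (r = -315*(-185) = 58275)
(-226025 + X(391))*((T(-358) - r) + q) = (-226025 + 0)*((28 - 1*58275) - 487226) = -226025*((28 - 58275) - 487226) = -226025*(-58247 - 487226) = -226025*(-545473) = 123290534825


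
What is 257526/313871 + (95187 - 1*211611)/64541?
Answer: -19921131738/20257548211 ≈ -0.98339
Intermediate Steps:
257526/313871 + (95187 - 1*211611)/64541 = 257526*(1/313871) + (95187 - 211611)*(1/64541) = 257526/313871 - 116424*1/64541 = 257526/313871 - 116424/64541 = -19921131738/20257548211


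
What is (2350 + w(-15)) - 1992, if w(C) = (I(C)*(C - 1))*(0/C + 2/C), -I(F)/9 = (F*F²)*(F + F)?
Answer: -1943642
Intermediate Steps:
I(F) = -18*F⁴ (I(F) = -9*F*F²*(F + F) = -9*F³*2*F = -18*F⁴)
w(C) = -36*C³*(-1 + C) (w(C) = ((-18*C⁴)*(C - 1))*(0/C + 2/C) = ((-18*C⁴)*(-1 + C))*(0 + 2/C) = (-18*C⁴*(-1 + C))*(2/C) = -36*C³*(-1 + C))
(2350 + w(-15)) - 1992 = (2350 + 36*(-15)³*(1 - 1*(-15))) - 1992 = (2350 + 36*(-3375)*(1 + 15)) - 1992 = (2350 + 36*(-3375)*16) - 1992 = (2350 - 1944000) - 1992 = -1941650 - 1992 = -1943642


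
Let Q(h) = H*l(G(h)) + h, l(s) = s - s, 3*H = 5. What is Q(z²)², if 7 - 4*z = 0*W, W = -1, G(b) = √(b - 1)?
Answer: 2401/256 ≈ 9.3789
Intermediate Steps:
H = 5/3 (H = (⅓)*5 = 5/3 ≈ 1.6667)
G(b) = √(-1 + b)
l(s) = 0
z = 7/4 (z = 7/4 - 0*(-1) = 7/4 - ¼*0 = 7/4 + 0 = 7/4 ≈ 1.7500)
Q(h) = h (Q(h) = (5/3)*0 + h = 0 + h = h)
Q(z²)² = ((7/4)²)² = (49/16)² = 2401/256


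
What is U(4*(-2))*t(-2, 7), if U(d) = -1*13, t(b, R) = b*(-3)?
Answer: -78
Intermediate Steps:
t(b, R) = -3*b
U(d) = -13
U(4*(-2))*t(-2, 7) = -(-39)*(-2) = -13*6 = -78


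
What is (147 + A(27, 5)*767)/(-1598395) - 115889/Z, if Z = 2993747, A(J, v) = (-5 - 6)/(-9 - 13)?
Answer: -373649161877/9570380472130 ≈ -0.039042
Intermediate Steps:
A(J, v) = ½ (A(J, v) = -11/(-22) = -11*(-1/22) = ½)
(147 + A(27, 5)*767)/(-1598395) - 115889/Z = (147 + (½)*767)/(-1598395) - 115889/2993747 = (147 + 767/2)*(-1/1598395) - 115889*1/2993747 = (1061/2)*(-1/1598395) - 115889/2993747 = -1061/3196790 - 115889/2993747 = -373649161877/9570380472130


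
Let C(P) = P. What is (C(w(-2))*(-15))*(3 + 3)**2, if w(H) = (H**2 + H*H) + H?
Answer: -3240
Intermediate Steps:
w(H) = H + 2*H**2 (w(H) = (H**2 + H**2) + H = 2*H**2 + H = H + 2*H**2)
(C(w(-2))*(-15))*(3 + 3)**2 = (-2*(1 + 2*(-2))*(-15))*(3 + 3)**2 = (-2*(1 - 4)*(-15))*6**2 = (-2*(-3)*(-15))*36 = (6*(-15))*36 = -90*36 = -3240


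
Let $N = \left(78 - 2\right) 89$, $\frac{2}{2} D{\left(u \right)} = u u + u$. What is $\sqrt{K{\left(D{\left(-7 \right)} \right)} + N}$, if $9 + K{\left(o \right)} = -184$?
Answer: $\sqrt{6571} \approx 81.062$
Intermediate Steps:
$D{\left(u \right)} = u + u^{2}$ ($D{\left(u \right)} = u u + u = u^{2} + u = u + u^{2}$)
$K{\left(o \right)} = -193$ ($K{\left(o \right)} = -9 - 184 = -193$)
$N = 6764$ ($N = 76 \cdot 89 = 6764$)
$\sqrt{K{\left(D{\left(-7 \right)} \right)} + N} = \sqrt{-193 + 6764} = \sqrt{6571}$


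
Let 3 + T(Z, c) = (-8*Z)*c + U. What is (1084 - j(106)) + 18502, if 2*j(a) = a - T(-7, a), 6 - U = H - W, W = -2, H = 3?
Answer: 22500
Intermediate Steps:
U = 1 (U = 6 - (3 - 1*(-2)) = 6 - (3 + 2) = 6 - 1*5 = 6 - 5 = 1)
T(Z, c) = -2 - 8*Z*c (T(Z, c) = -3 + ((-8*Z)*c + 1) = -3 + (-8*Z*c + 1) = -3 + (1 - 8*Z*c) = -2 - 8*Z*c)
j(a) = 1 - 55*a/2 (j(a) = (a - (-2 - 8*(-7)*a))/2 = (a - (-2 + 56*a))/2 = (a + (2 - 56*a))/2 = (2 - 55*a)/2 = 1 - 55*a/2)
(1084 - j(106)) + 18502 = (1084 - (1 - 55/2*106)) + 18502 = (1084 - (1 - 2915)) + 18502 = (1084 - 1*(-2914)) + 18502 = (1084 + 2914) + 18502 = 3998 + 18502 = 22500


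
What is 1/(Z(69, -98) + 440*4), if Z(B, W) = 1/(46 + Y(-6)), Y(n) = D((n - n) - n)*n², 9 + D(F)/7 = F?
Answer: 710/1249599 ≈ 0.00056818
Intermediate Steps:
D(F) = -63 + 7*F
Y(n) = n²*(-63 - 7*n) (Y(n) = (-63 + 7*((n - n) - n))*n² = (-63 + 7*(0 - n))*n² = (-63 + 7*(-n))*n² = (-63 - 7*n)*n² = n²*(-63 - 7*n))
Z(B, W) = -1/710 (Z(B, W) = 1/(46 + 7*(-6)²*(-9 - 1*(-6))) = 1/(46 + 7*36*(-9 + 6)) = 1/(46 + 7*36*(-3)) = 1/(46 - 756) = 1/(-710) = -1/710)
1/(Z(69, -98) + 440*4) = 1/(-1/710 + 440*4) = 1/(-1/710 + 1760) = 1/(1249599/710) = 710/1249599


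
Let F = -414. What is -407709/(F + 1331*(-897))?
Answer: 135903/398107 ≈ 0.34137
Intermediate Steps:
-407709/(F + 1331*(-897)) = -407709/(-414 + 1331*(-897)) = -407709/(-414 - 1193907) = -407709/(-1194321) = -407709*(-1/1194321) = 135903/398107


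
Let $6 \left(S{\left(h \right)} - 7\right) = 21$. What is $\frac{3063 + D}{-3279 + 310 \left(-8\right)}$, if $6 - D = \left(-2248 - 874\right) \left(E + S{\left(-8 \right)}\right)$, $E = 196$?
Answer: $- \frac{647762}{5759} \approx -112.48$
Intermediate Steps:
$S{\left(h \right)} = \frac{21}{2}$ ($S{\left(h \right)} = 7 + \frac{1}{6} \cdot 21 = 7 + \frac{7}{2} = \frac{21}{2}$)
$D = 644699$ ($D = 6 - \left(-2248 - 874\right) \left(196 + \frac{21}{2}\right) = 6 - \left(-3122\right) \frac{413}{2} = 6 - -644693 = 6 + 644693 = 644699$)
$\frac{3063 + D}{-3279 + 310 \left(-8\right)} = \frac{3063 + 644699}{-3279 + 310 \left(-8\right)} = \frac{647762}{-3279 - 2480} = \frac{647762}{-5759} = 647762 \left(- \frac{1}{5759}\right) = - \frac{647762}{5759}$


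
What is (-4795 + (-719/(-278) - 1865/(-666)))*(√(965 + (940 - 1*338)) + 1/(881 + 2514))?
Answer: -221696834/157144365 - 221696834*√1567/46287 ≈ -1.8960e+5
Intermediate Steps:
(-4795 + (-719/(-278) - 1865/(-666)))*(√(965 + (940 - 1*338)) + 1/(881 + 2514)) = (-4795 + (-719*(-1/278) - 1865*(-1/666)))*(√(965 + (940 - 338)) + 1/3395) = (-4795 + (719/278 + 1865/666))*(√(965 + 602) + 1/3395) = (-4795 + 249331/46287)*(√1567 + 1/3395) = -221696834*(1/3395 + √1567)/46287 = -221696834/157144365 - 221696834*√1567/46287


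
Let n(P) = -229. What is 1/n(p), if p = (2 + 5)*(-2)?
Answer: -1/229 ≈ -0.0043668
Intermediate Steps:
p = -14 (p = 7*(-2) = -14)
1/n(p) = 1/(-229) = -1/229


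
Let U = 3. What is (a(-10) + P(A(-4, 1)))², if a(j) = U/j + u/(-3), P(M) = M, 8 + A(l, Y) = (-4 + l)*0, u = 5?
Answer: 89401/900 ≈ 99.334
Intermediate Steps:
A(l, Y) = -8 (A(l, Y) = -8 + (-4 + l)*0 = -8 + 0 = -8)
a(j) = -5/3 + 3/j (a(j) = 3/j + 5/(-3) = 3/j + 5*(-⅓) = 3/j - 5/3 = -5/3 + 3/j)
(a(-10) + P(A(-4, 1)))² = ((-5/3 + 3/(-10)) - 8)² = ((-5/3 + 3*(-⅒)) - 8)² = ((-5/3 - 3/10) - 8)² = (-59/30 - 8)² = (-299/30)² = 89401/900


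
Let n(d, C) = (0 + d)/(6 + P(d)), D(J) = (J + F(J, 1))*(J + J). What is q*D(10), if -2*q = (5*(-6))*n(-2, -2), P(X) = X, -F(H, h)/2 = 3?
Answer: -600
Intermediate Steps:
F(H, h) = -6 (F(H, h) = -2*3 = -6)
D(J) = 2*J*(-6 + J) (D(J) = (J - 6)*(J + J) = (-6 + J)*(2*J) = 2*J*(-6 + J))
n(d, C) = d/(6 + d) (n(d, C) = (0 + d)/(6 + d) = d/(6 + d))
q = -15/2 (q = -5*(-6)*(-2/(6 - 2))/2 = -(-15)*(-2/4) = -(-15)*(-2*1/4) = -(-15)*(-1)/2 = -1/2*15 = -15/2 ≈ -7.5000)
q*D(10) = -15*10*(-6 + 10) = -15*10*4 = -15/2*80 = -600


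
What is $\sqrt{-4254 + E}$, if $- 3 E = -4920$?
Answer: $i \sqrt{2614} \approx 51.127 i$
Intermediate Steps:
$E = 1640$ ($E = \left(- \frac{1}{3}\right) \left(-4920\right) = 1640$)
$\sqrt{-4254 + E} = \sqrt{-4254 + 1640} = \sqrt{-2614} = i \sqrt{2614}$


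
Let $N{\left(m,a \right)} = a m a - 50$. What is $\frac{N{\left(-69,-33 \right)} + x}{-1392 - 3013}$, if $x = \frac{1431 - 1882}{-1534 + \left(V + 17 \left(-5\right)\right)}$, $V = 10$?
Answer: $\frac{120981868}{7087645} \approx 17.069$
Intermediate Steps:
$N{\left(m,a \right)} = -50 + m a^{2}$ ($N{\left(m,a \right)} = m a^{2} - 50 = -50 + m a^{2}$)
$x = \frac{451}{1609}$ ($x = \frac{1431 - 1882}{-1534 + \left(10 + 17 \left(-5\right)\right)} = - \frac{451}{-1534 + \left(10 - 85\right)} = - \frac{451}{-1534 - 75} = - \frac{451}{-1609} = \left(-451\right) \left(- \frac{1}{1609}\right) = \frac{451}{1609} \approx 0.2803$)
$\frac{N{\left(-69,-33 \right)} + x}{-1392 - 3013} = \frac{\left(-50 - 69 \left(-33\right)^{2}\right) + \frac{451}{1609}}{-1392 - 3013} = \frac{\left(-50 - 75141\right) + \frac{451}{1609}}{-4405} = \left(\left(-50 - 75141\right) + \frac{451}{1609}\right) \left(- \frac{1}{4405}\right) = \left(-75191 + \frac{451}{1609}\right) \left(- \frac{1}{4405}\right) = \left(- \frac{120981868}{1609}\right) \left(- \frac{1}{4405}\right) = \frac{120981868}{7087645}$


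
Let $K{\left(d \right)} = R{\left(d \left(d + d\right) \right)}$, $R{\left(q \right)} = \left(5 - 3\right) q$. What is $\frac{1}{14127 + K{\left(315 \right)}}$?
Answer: $\frac{1}{411027} \approx 2.4329 \cdot 10^{-6}$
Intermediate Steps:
$R{\left(q \right)} = 2 q$
$K{\left(d \right)} = 4 d^{2}$ ($K{\left(d \right)} = 2 d \left(d + d\right) = 2 d 2 d = 2 \cdot 2 d^{2} = 4 d^{2}$)
$\frac{1}{14127 + K{\left(315 \right)}} = \frac{1}{14127 + 4 \cdot 315^{2}} = \frac{1}{14127 + 4 \cdot 99225} = \frac{1}{14127 + 396900} = \frac{1}{411027}$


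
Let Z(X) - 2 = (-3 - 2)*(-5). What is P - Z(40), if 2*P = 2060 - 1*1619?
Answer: 387/2 ≈ 193.50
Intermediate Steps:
P = 441/2 (P = (2060 - 1*1619)/2 = (2060 - 1619)/2 = (½)*441 = 441/2 ≈ 220.50)
Z(X) = 27 (Z(X) = 2 + (-3 - 2)*(-5) = 2 - 5*(-5) = 2 + 25 = 27)
P - Z(40) = 441/2 - 1*27 = 441/2 - 27 = 387/2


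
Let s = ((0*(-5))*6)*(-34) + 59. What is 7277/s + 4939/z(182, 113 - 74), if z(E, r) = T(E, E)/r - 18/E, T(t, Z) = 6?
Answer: 26553876/295 ≈ 90013.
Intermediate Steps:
s = 59 (s = (0*6)*(-34) + 59 = 0*(-34) + 59 = 0 + 59 = 59)
z(E, r) = -18/E + 6/r (z(E, r) = 6/r - 18/E = -18/E + 6/r)
7277/s + 4939/z(182, 113 - 74) = 7277/59 + 4939/(-18/182 + 6/(113 - 74)) = 7277*(1/59) + 4939/(-18*1/182 + 6/39) = 7277/59 + 4939/(-9/91 + 6*(1/39)) = 7277/59 + 4939/(-9/91 + 2/13) = 7277/59 + 4939/(5/91) = 7277/59 + 4939*(91/5) = 7277/59 + 449449/5 = 26553876/295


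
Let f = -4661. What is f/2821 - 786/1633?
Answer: -9828719/4606693 ≈ -2.1336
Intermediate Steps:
f/2821 - 786/1633 = -4661/2821 - 786/1633 = -9828719/4606693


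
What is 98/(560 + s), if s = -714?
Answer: -7/11 ≈ -0.63636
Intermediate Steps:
98/(560 + s) = 98/(560 - 714) = 98/(-154) = -1/154*98 = -7/11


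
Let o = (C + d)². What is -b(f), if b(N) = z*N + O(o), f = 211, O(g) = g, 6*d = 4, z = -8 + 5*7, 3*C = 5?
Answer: -51322/9 ≈ -5702.4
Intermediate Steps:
C = 5/3 (C = (⅓)*5 = 5/3 ≈ 1.6667)
z = 27 (z = -8 + 35 = 27)
d = ⅔ (d = (⅙)*4 = ⅔ ≈ 0.66667)
o = 49/9 (o = (5/3 + ⅔)² = (7/3)² = 49/9 ≈ 5.4444)
b(N) = 49/9 + 27*N (b(N) = 27*N + 49/9 = 49/9 + 27*N)
-b(f) = -(49/9 + 27*211) = -(49/9 + 5697) = -1*51322/9 = -51322/9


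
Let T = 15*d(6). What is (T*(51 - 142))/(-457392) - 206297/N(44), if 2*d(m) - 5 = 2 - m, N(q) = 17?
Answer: -4838901837/398752 ≈ -12135.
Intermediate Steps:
d(m) = 7/2 - m/2 (d(m) = 5/2 + (2 - m)/2 = 5/2 + (1 - m/2) = 7/2 - m/2)
T = 15/2 (T = 15*(7/2 - 1/2*6) = 15*(7/2 - 3) = 15*(1/2) = 15/2 ≈ 7.5000)
(T*(51 - 142))/(-457392) - 206297/N(44) = (15*(51 - 142)/2)/(-457392) - 206297/17 = ((15/2)*(-91))*(-1/457392) - 206297*1/17 = -1365/2*(-1/457392) - 206297/17 = 35/23456 - 206297/17 = -4838901837/398752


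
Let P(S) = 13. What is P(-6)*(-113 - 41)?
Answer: -2002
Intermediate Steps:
P(-6)*(-113 - 41) = 13*(-113 - 41) = 13*(-154) = -2002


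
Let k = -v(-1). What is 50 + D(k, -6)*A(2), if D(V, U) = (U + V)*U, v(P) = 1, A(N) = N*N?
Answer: 218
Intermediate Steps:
A(N) = N²
k = -1 (k = -1*1 = -1)
D(V, U) = U*(U + V)
50 + D(k, -6)*A(2) = 50 - 6*(-6 - 1)*2² = 50 - 6*(-7)*4 = 50 + 42*4 = 50 + 168 = 218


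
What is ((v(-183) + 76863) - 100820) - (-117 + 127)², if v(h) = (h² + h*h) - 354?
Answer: 42567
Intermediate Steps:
v(h) = -354 + 2*h² (v(h) = (h² + h²) - 354 = 2*h² - 354 = -354 + 2*h²)
((v(-183) + 76863) - 100820) - (-117 + 127)² = (((-354 + 2*(-183)²) + 76863) - 100820) - (-117 + 127)² = (((-354 + 2*33489) + 76863) - 100820) - 1*10² = (((-354 + 66978) + 76863) - 100820) - 1*100 = ((66624 + 76863) - 100820) - 100 = (143487 - 100820) - 100 = 42667 - 100 = 42567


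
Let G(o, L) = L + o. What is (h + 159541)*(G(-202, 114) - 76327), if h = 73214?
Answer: -17785973325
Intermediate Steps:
(h + 159541)*(G(-202, 114) - 76327) = (73214 + 159541)*((114 - 202) - 76327) = 232755*(-88 - 76327) = 232755*(-76415) = -17785973325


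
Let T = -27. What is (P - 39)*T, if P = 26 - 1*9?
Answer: 594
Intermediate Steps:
P = 17 (P = 26 - 9 = 17)
(P - 39)*T = (17 - 39)*(-27) = -22*(-27) = 594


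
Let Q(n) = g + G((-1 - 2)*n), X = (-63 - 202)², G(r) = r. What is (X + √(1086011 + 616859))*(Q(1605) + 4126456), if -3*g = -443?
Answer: 868357827350/3 + 12365366*√1702870/3 ≈ 2.9483e+11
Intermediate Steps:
X = 70225 (X = (-265)² = 70225)
g = 443/3 (g = -⅓*(-443) = 443/3 ≈ 147.67)
Q(n) = 443/3 - 3*n (Q(n) = 443/3 + (-1 - 2)*n = 443/3 - 3*n)
(X + √(1086011 + 616859))*(Q(1605) + 4126456) = (70225 + √(1086011 + 616859))*((443/3 - 3*1605) + 4126456) = (70225 + √1702870)*((443/3 - 4815) + 4126456) = (70225 + √1702870)*(-14002/3 + 4126456) = (70225 + √1702870)*(12365366/3) = 868357827350/3 + 12365366*√1702870/3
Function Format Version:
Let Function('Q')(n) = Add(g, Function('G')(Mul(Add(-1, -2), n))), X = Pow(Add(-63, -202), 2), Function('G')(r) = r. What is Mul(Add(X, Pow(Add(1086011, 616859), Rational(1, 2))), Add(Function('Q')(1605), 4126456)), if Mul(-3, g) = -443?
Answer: Add(Rational(868357827350, 3), Mul(Rational(12365366, 3), Pow(1702870, Rational(1, 2)))) ≈ 2.9483e+11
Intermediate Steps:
X = 70225 (X = Pow(-265, 2) = 70225)
g = Rational(443, 3) (g = Mul(Rational(-1, 3), -443) = Rational(443, 3) ≈ 147.67)
Function('Q')(n) = Add(Rational(443, 3), Mul(-3, n)) (Function('Q')(n) = Add(Rational(443, 3), Mul(Add(-1, -2), n)) = Add(Rational(443, 3), Mul(-3, n)))
Mul(Add(X, Pow(Add(1086011, 616859), Rational(1, 2))), Add(Function('Q')(1605), 4126456)) = Mul(Add(70225, Pow(Add(1086011, 616859), Rational(1, 2))), Add(Add(Rational(443, 3), Mul(-3, 1605)), 4126456)) = Mul(Add(70225, Pow(1702870, Rational(1, 2))), Add(Add(Rational(443, 3), -4815), 4126456)) = Mul(Add(70225, Pow(1702870, Rational(1, 2))), Add(Rational(-14002, 3), 4126456)) = Mul(Add(70225, Pow(1702870, Rational(1, 2))), Rational(12365366, 3)) = Add(Rational(868357827350, 3), Mul(Rational(12365366, 3), Pow(1702870, Rational(1, 2))))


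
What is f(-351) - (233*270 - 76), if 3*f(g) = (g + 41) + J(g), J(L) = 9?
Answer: -188803/3 ≈ -62934.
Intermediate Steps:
f(g) = 50/3 + g/3 (f(g) = ((g + 41) + 9)/3 = ((41 + g) + 9)/3 = (50 + g)/3 = 50/3 + g/3)
f(-351) - (233*270 - 76) = (50/3 + (1/3)*(-351)) - (233*270 - 76) = (50/3 - 117) - (62910 - 76) = -301/3 - 1*62834 = -301/3 - 62834 = -188803/3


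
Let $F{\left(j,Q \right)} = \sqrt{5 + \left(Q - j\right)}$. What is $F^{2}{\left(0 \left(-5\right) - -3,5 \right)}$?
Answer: $7$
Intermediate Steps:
$F{\left(j,Q \right)} = \sqrt{5 + Q - j}$
$F^{2}{\left(0 \left(-5\right) - -3,5 \right)} = \left(\sqrt{5 + 5 - \left(0 \left(-5\right) - -3\right)}\right)^{2} = \left(\sqrt{5 + 5 - \left(0 + 3\right)}\right)^{2} = \left(\sqrt{5 + 5 - 3}\right)^{2} = \left(\sqrt{7}\right)^{2} = 7$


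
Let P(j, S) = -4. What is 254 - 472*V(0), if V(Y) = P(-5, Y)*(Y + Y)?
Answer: 254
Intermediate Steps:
V(Y) = -8*Y (V(Y) = -4*(Y + Y) = -8*Y)
254 - 472*V(0) = 254 - (-3776)*0 = 254 - 472*0 = 254 + 0 = 254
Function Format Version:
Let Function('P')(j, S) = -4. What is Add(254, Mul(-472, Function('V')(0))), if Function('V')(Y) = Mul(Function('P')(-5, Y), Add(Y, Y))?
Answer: 254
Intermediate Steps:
Function('V')(Y) = Mul(-8, Y) (Function('V')(Y) = Mul(-4, Add(Y, Y)) = Mul(-4, Mul(2, Y)) = Mul(-8, Y))
Add(254, Mul(-472, Function('V')(0))) = Add(254, Mul(-472, Mul(-8, 0))) = Add(254, Mul(-472, 0)) = Add(254, 0) = 254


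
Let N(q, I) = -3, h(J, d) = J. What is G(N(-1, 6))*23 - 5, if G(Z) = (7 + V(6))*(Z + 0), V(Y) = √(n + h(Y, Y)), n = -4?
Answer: -488 - 69*√2 ≈ -585.58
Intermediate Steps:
V(Y) = √(-4 + Y)
G(Z) = Z*(7 + √2) (G(Z) = (7 + √(-4 + 6))*(Z + 0) = (7 + √2)*Z = Z*(7 + √2))
G(N(-1, 6))*23 - 5 = -3*(7 + √2)*23 - 5 = (-21 - 3*√2)*23 - 5 = (-483 - 69*√2) - 5 = -488 - 69*√2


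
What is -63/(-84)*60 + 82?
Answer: 127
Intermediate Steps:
-63/(-84)*60 + 82 = -63*(-1/84)*60 + 82 = (3/4)*60 + 82 = 45 + 82 = 127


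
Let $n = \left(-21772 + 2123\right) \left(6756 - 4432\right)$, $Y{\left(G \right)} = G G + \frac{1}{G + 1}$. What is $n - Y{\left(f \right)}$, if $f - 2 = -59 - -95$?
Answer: $- \frac{1780963081}{39} \approx -4.5666 \cdot 10^{7}$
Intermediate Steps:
$f = 38$ ($f = 2 - -36 = 2 + \left(-59 + 95\right) = 2 + 36 = 38$)
$Y{\left(G \right)} = G^{2} + \frac{1}{1 + G}$
$n = -45664276$ ($n = \left(-19649\right) 2324 = -45664276$)
$n - Y{\left(f \right)} = -45664276 - \frac{1 + 38^{2} + 38^{3}}{1 + 38} = -45664276 - \frac{1 + 1444 + 54872}{39} = -45664276 - \frac{1}{39} \cdot 56317 = -45664276 - \frac{56317}{39} = - \frac{1780963081}{39}$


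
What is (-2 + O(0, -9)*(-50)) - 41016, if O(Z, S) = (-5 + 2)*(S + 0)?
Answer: -42368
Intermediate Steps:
O(Z, S) = -3*S
(-2 + O(0, -9)*(-50)) - 41016 = (-2 - 3*(-9)*(-50)) - 41016 = (-2 + 27*(-50)) - 41016 = (-2 - 1350) - 41016 = -1352 - 41016 = -42368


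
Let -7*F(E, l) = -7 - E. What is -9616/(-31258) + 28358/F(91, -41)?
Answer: 221637247/109403 ≈ 2025.9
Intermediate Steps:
F(E, l) = 1 + E/7 (F(E, l) = -(-7 - E)/7 = 1 + E/7)
-9616/(-31258) + 28358/F(91, -41) = -9616/(-31258) + 28358/(1 + (⅐)*91) = -9616*(-1/31258) + 28358/(1 + 13) = 4808/15629 + 28358/14 = 4808/15629 + 28358*(1/14) = 4808/15629 + 14179/7 = 221637247/109403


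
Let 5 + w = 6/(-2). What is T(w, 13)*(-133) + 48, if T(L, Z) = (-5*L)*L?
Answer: 42608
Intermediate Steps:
w = -8 (w = -5 + 6/(-2) = -5 + 6*(-½) = -5 - 3 = -8)
T(L, Z) = -5*L²
T(w, 13)*(-133) + 48 = -5*(-8)²*(-133) + 48 = -5*64*(-133) + 48 = -320*(-133) + 48 = 42560 + 48 = 42608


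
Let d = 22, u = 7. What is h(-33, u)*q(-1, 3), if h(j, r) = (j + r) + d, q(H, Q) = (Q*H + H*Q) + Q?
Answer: 12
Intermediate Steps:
q(H, Q) = Q + 2*H*Q (q(H, Q) = (H*Q + H*Q) + Q = 2*H*Q + Q = Q + 2*H*Q)
h(j, r) = 22 + j + r (h(j, r) = (j + r) + 22 = 22 + j + r)
h(-33, u)*q(-1, 3) = (22 - 33 + 7)*(3*(1 + 2*(-1))) = -12*(1 - 2) = -12*(-1) = -4*(-3) = 12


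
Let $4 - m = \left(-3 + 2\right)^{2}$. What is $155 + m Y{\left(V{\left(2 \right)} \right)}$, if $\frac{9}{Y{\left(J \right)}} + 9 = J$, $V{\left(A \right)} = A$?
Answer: $\frac{1058}{7} \approx 151.14$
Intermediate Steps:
$m = 3$ ($m = 4 - \left(-3 + 2\right)^{2} = 4 - \left(-1\right)^{2} = 4 - 1 = 3$)
$Y{\left(J \right)} = \frac{9}{-9 + J}$
$155 + m Y{\left(V{\left(2 \right)} \right)} = 155 + 3 \frac{9}{-9 + 2} = 155 + 3 \frac{9}{-7} = 155 + 3 \cdot 9 \left(- \frac{1}{7}\right) = 155 + 3 \left(- \frac{9}{7}\right) = 155 - \frac{27}{7} = \frac{1058}{7}$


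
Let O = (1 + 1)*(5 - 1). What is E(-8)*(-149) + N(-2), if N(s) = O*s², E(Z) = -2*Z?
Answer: -2352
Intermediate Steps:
O = 8 (O = 2*4 = 8)
N(s) = 8*s²
E(-8)*(-149) + N(-2) = -2*(-8)*(-149) + 8*(-2)² = 16*(-149) + 8*4 = -2384 + 32 = -2352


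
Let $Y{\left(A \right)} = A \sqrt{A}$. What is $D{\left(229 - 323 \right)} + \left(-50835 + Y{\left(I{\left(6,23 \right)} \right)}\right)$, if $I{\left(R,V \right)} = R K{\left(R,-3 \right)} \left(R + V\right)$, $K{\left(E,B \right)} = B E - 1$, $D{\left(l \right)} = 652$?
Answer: $-50183 - 3306 i \sqrt{3306} \approx -50183.0 - 1.9009 \cdot 10^{5} i$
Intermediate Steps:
$K{\left(E,B \right)} = -1 + B E$
$I{\left(R,V \right)} = R \left(-1 - 3 R\right) \left(R + V\right)$
$Y{\left(A \right)} = A^{\frac{3}{2}}$
$D{\left(229 - 323 \right)} + \left(-50835 + Y{\left(I{\left(6,23 \right)} \right)}\right) = 652 - \left(50835 - \left(\left(-1\right) 6 \left(1 + 3 \cdot 6\right) \left(6 + 23\right)\right)^{\frac{3}{2}}\right) = 652 - \left(50835 - \left(\left(-1\right) 6 \left(1 + 18\right) 29\right)^{\frac{3}{2}}\right) = 652 - \left(50835 - \left(\left(-1\right) 6 \cdot 19 \cdot 29\right)^{\frac{3}{2}}\right) = 652 - \left(50835 - \left(-3306\right)^{\frac{3}{2}}\right) = 652 - \left(50835 + 3306 i \sqrt{3306}\right) = -50183 - 3306 i \sqrt{3306}$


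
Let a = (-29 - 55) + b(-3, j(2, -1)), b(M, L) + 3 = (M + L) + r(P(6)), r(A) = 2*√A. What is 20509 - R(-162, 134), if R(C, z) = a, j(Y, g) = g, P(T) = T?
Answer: 20600 - 2*√6 ≈ 20595.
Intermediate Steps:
b(M, L) = -3 + L + M + 2*√6 (b(M, L) = -3 + ((M + L) + 2*√6) = -3 + ((L + M) + 2*√6) = -3 + (L + M + 2*√6) = -3 + L + M + 2*√6)
a = -91 + 2*√6 (a = (-29 - 55) + (-3 - 1 - 3 + 2*√6) = -84 + (-7 + 2*√6) = -91 + 2*√6 ≈ -86.101)
R(C, z) = -91 + 2*√6
20509 - R(-162, 134) = 20509 - (-91 + 2*√6) = 20509 + (91 - 2*√6) = 20600 - 2*√6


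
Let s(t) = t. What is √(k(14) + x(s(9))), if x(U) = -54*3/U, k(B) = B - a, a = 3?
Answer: I*√7 ≈ 2.6458*I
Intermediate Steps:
k(B) = -3 + B (k(B) = B - 1*3 = B - 3 = -3 + B)
x(U) = -162/U (x(U) = -54*3/U = -162/U)
√(k(14) + x(s(9))) = √((-3 + 14) - 162/9) = √(11 - 162*⅑) = √(11 - 18) = √(-7) = I*√7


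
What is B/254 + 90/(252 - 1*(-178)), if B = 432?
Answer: 10431/5461 ≈ 1.9101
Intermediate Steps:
B/254 + 90/(252 - 1*(-178)) = 432/254 + 90/(252 - 1*(-178)) = 432*(1/254) + 90/(252 + 178) = 216/127 + 90/430 = 216/127 + 90*(1/430) = 216/127 + 9/43 = 10431/5461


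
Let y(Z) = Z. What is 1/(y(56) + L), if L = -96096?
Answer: -1/96040 ≈ -1.0412e-5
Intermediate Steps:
1/(y(56) + L) = 1/(56 - 96096) = 1/(-96040) = -1/96040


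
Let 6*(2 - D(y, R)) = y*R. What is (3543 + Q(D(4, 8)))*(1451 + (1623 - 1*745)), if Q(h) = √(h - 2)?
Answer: 8251647 + 9316*I*√3/3 ≈ 8.2516e+6 + 5378.6*I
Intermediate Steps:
D(y, R) = 2 - R*y/6 (D(y, R) = 2 - y*R/6 = 2 - R*y/6)
Q(h) = √(-2 + h)
(3543 + Q(D(4, 8)))*(1451 + (1623 - 1*745)) = (3543 + √(-2 + (2 - ⅙*8*4)))*(1451 + (1623 - 1*745)) = (3543 + √(-2 + (2 - 16/3)))*(1451 + (1623 - 745)) = (3543 + √(-2 - 10/3))*(1451 + 878) = (3543 + √(-16/3))*2329 = (3543 + 4*I*√3/3)*2329 = 8251647 + 9316*I*√3/3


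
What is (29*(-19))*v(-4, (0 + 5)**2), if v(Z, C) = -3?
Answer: 1653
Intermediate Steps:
(29*(-19))*v(-4, (0 + 5)**2) = (29*(-19))*(-3) = -551*(-3) = 1653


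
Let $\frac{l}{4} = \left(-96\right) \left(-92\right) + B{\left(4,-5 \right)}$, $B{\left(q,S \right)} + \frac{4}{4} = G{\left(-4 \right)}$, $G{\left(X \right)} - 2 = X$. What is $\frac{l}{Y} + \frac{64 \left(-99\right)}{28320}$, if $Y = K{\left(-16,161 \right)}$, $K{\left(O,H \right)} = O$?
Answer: $- \frac{2604819}{1180} \approx -2207.5$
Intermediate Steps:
$G{\left(X \right)} = 2 + X$
$B{\left(q,S \right)} = -3$ ($B{\left(q,S \right)} = -1 + \left(2 - 4\right) = -1 - 2 = -3$)
$Y = -16$
$l = 35316$ ($l = 4 \left(\left(-96\right) \left(-92\right) - 3\right) = 4 \left(8832 - 3\right) = 4 \cdot 8829 = 35316$)
$\frac{l}{Y} + \frac{64 \left(-99\right)}{28320} = \frac{35316}{-16} + \frac{64 \left(-99\right)}{28320} = 35316 \left(- \frac{1}{16}\right) - \frac{66}{295} = - \frac{8829}{4} - \frac{66}{295} = - \frac{2604819}{1180}$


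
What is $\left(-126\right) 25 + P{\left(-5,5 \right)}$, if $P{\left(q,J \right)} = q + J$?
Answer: $-3150$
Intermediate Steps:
$P{\left(q,J \right)} = J + q$
$\left(-126\right) 25 + P{\left(-5,5 \right)} = \left(-126\right) 25 + \left(5 - 5\right) = -3150 + 0 = -3150$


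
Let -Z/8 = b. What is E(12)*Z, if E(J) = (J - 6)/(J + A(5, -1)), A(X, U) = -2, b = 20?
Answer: -96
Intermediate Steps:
E(J) = (-6 + J)/(-2 + J) (E(J) = (J - 6)/(J - 2) = (-6 + J)/(-2 + J))
Z = -160 (Z = -8*20 = -160)
E(12)*Z = ((-6 + 12)/(-2 + 12))*(-160) = (6/10)*(-160) = ((⅒)*6)*(-160) = (⅗)*(-160) = -96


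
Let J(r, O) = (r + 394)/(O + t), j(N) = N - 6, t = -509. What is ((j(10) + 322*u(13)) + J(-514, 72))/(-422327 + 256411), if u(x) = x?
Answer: -915575/36252646 ≈ -0.025255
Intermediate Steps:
j(N) = -6 + N
J(r, O) = (394 + r)/(-509 + O) (J(r, O) = (r + 394)/(O - 509) = (394 + r)/(-509 + O))
((j(10) + 322*u(13)) + J(-514, 72))/(-422327 + 256411) = (((-6 + 10) + 322*13) + (394 - 514)/(-509 + 72))/(-422327 + 256411) = ((4 + 4186) - 120/(-437))/(-165916) = (4190 - 1/437*(-120))*(-1/165916) = (4190 + 120/437)*(-1/165916) = (1831150/437)*(-1/165916) = -915575/36252646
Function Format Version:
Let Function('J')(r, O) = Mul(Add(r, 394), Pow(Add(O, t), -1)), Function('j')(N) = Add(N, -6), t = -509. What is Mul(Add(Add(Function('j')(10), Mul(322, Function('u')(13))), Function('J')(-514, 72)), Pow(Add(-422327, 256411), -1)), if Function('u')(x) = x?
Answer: Rational(-915575, 36252646) ≈ -0.025255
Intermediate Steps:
Function('j')(N) = Add(-6, N)
Function('J')(r, O) = Mul(Pow(Add(-509, O), -1), Add(394, r)) (Function('J')(r, O) = Mul(Add(r, 394), Pow(Add(O, -509), -1)) = Mul(Add(394, r), Pow(Add(-509, O), -1)) = Mul(Pow(Add(-509, O), -1), Add(394, r)))
Mul(Add(Add(Function('j')(10), Mul(322, Function('u')(13))), Function('J')(-514, 72)), Pow(Add(-422327, 256411), -1)) = Mul(Add(Add(Add(-6, 10), Mul(322, 13)), Mul(Pow(Add(-509, 72), -1), Add(394, -514))), Pow(Add(-422327, 256411), -1)) = Mul(Add(Add(4, 4186), Mul(Pow(-437, -1), -120)), Pow(-165916, -1)) = Mul(Add(4190, Mul(Rational(-1, 437), -120)), Rational(-1, 165916)) = Mul(Add(4190, Rational(120, 437)), Rational(-1, 165916)) = Mul(Rational(1831150, 437), Rational(-1, 165916)) = Rational(-915575, 36252646)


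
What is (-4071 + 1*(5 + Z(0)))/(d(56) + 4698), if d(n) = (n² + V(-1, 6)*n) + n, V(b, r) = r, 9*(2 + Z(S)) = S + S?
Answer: -226/457 ≈ -0.49453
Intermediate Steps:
Z(S) = -2 + 2*S/9 (Z(S) = -2 + (S + S)/9 = -2 + (2*S)/9 = -2 + 2*S/9)
d(n) = n² + 7*n (d(n) = (n² + 6*n) + n = n² + 7*n)
(-4071 + 1*(5 + Z(0)))/(d(56) + 4698) = (-4071 + 1*(5 + (-2 + (2/9)*0)))/(56*(7 + 56) + 4698) = (-4071 + 1*(5 + (-2 + 0)))/(56*63 + 4698) = (-4071 + 1*(5 - 2))/(3528 + 4698) = (-4071 + 1*3)/8226 = (-4071 + 3)*(1/8226) = -4068*1/8226 = -226/457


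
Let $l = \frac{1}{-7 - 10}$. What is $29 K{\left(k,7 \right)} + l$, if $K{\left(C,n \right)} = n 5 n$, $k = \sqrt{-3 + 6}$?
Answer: $\frac{120784}{17} \approx 7104.9$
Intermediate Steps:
$k = \sqrt{3} \approx 1.732$
$K{\left(C,n \right)} = 5 n^{2}$ ($K{\left(C,n \right)} = 5 n n = 5 n^{2}$)
$l = - \frac{1}{17}$ ($l = \frac{1}{-17} = - \frac{1}{17} \approx -0.058824$)
$29 K{\left(k,7 \right)} + l = 29 \cdot 5 \cdot 7^{2} - \frac{1}{17} = 29 \cdot 5 \cdot 49 - \frac{1}{17} = 29 \cdot 245 - \frac{1}{17} = 7105 - \frac{1}{17} = \frac{120784}{17}$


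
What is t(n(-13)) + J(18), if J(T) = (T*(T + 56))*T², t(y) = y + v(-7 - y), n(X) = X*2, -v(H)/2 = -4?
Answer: 431550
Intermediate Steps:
v(H) = 8 (v(H) = -2*(-4) = 8)
n(X) = 2*X
t(y) = 8 + y (t(y) = y + 8 = 8 + y)
J(T) = T³*(56 + T) (J(T) = (T*(56 + T))*T² = T³*(56 + T))
t(n(-13)) + J(18) = (8 + 2*(-13)) + 18³*(56 + 18) = (8 - 26) + 5832*74 = -18 + 431568 = 431550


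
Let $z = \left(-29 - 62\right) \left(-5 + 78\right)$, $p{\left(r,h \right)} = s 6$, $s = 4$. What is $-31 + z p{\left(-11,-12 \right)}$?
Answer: $-159463$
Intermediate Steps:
$p{\left(r,h \right)} = 24$ ($p{\left(r,h \right)} = 4 \cdot 6 = 24$)
$z = -6643$ ($z = \left(-91\right) 73 = -6643$)
$-31 + z p{\left(-11,-12 \right)} = -31 - 159432 = -159463$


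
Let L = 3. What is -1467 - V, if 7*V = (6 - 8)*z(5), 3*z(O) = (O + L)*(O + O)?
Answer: -30647/21 ≈ -1459.4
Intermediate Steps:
z(O) = 2*O*(3 + O)/3 (z(O) = ((O + 3)*(O + O))/3 = ((3 + O)*(2*O))/3 = (2*O*(3 + O))/3 = 2*O*(3 + O)/3)
V = -160/21 (V = ((6 - 8)*((⅔)*5*(3 + 5)))/7 = (-4*5*8/3)/7 = (-2*80/3)/7 = (⅐)*(-160/3) = -160/21 ≈ -7.6190)
-1467 - V = -1467 - 1*(-160/21) = -1467 + 160/21 = -30647/21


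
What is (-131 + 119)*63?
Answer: -756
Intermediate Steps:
(-131 + 119)*63 = -12*63 = -756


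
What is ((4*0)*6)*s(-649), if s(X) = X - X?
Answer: 0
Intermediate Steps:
s(X) = 0
((4*0)*6)*s(-649) = ((4*0)*6)*0 = (0*6)*0 = 0*0 = 0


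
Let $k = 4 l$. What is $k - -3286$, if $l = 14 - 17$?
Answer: $3274$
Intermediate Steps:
$l = -3$
$k = -12$ ($k = 4 \left(-3\right) = -12$)
$k - -3286 = -12 - -3286 = -12 + 3286 = 3274$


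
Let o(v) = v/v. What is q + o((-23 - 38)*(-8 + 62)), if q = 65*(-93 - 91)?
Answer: -11959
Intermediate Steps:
q = -11960 (q = 65*(-184) = -11960)
o(v) = 1
q + o((-23 - 38)*(-8 + 62)) = -11960 + 1 = -11959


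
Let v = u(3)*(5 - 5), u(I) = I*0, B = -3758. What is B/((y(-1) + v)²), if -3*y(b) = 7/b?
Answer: -33822/49 ≈ -690.25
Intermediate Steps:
u(I) = 0
y(b) = -7/(3*b)
v = 0 (v = 0*(5 - 5) = 0*0 = 0)
B/((y(-1) + v)²) = -3758/(-7/3/(-1) + 0)² = -3758/(-7/3*(-1) + 0)² = -3758/(7/3 + 0)² = -3758/((7/3)²) = -3758/49/9 = -3758*9/49 = -33822/49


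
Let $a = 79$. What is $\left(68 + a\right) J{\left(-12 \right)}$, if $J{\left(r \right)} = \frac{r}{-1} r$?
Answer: $-21168$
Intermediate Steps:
$J{\left(r \right)} = - r^{2}$ ($J{\left(r \right)} = r \left(-1\right) r = - r r = - r^{2}$)
$\left(68 + a\right) J{\left(-12 \right)} = \left(68 + 79\right) \left(- \left(-12\right)^{2}\right) = 147 \left(\left(-1\right) 144\right) = 147 \left(-144\right) = -21168$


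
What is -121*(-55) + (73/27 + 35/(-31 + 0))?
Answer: 5571553/837 ≈ 6656.6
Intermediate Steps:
-121*(-55) + (73/27 + 35/(-31 + 0)) = 6655 + (73*(1/27) + 35/(-31)) = 6655 + (73/27 + 35*(-1/31)) = 6655 + (73/27 - 35/31) = 6655 + 1318/837 = 5571553/837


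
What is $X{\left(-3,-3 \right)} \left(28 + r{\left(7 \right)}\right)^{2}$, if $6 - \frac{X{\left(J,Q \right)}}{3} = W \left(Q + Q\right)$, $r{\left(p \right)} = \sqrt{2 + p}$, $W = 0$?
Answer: $17298$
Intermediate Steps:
$X{\left(J,Q \right)} = 18$ ($X{\left(J,Q \right)} = 18 - 3 \cdot 0 \left(Q + Q\right) = 18 - 3 \cdot 0 \cdot 2 Q = 18 - 0 = 18 + 0 = 18$)
$X{\left(-3,-3 \right)} \left(28 + r{\left(7 \right)}\right)^{2} = 18 \left(28 + \sqrt{2 + 7}\right)^{2} = 18 \left(28 + \sqrt{9}\right)^{2} = 18 \left(28 + 3\right)^{2} = 18 \cdot 31^{2} = 18 \cdot 961 = 17298$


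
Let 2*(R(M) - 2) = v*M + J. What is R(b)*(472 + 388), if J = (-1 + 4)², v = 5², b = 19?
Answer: 209840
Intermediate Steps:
v = 25
J = 9 (J = 3² = 9)
R(M) = 13/2 + 25*M/2 (R(M) = 2 + (25*M + 9)/2 = 2 + (9 + 25*M)/2 = 2 + (9/2 + 25*M/2) = 13/2 + 25*M/2)
R(b)*(472 + 388) = (13/2 + (25/2)*19)*(472 + 388) = (13/2 + 475/2)*860 = 244*860 = 209840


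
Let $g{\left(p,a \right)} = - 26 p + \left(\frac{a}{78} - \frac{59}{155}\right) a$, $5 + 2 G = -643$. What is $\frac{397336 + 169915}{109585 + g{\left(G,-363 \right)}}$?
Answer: $\frac{2286021530}{482941177} \approx 4.7335$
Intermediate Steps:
$G = -324$ ($G = - \frac{5}{2} + \frac{1}{2} \left(-643\right) = - \frac{5}{2} - \frac{643}{2} = -324$)
$g{\left(p,a \right)} = - 26 p + a \left(- \frac{59}{155} + \frac{a}{78}\right)$ ($g{\left(p,a \right)} = - 26 p + \left(a \frac{1}{78} - \frac{59}{155}\right) a = - 26 p + \left(\frac{a}{78} - \frac{59}{155}\right) a = - 26 p + \left(- \frac{59}{155} + \frac{a}{78}\right) a = - 26 p + a \left(- \frac{59}{155} + \frac{a}{78}\right)$)
$\frac{397336 + 169915}{109585 + g{\left(G,-363 \right)}} = \frac{397336 + 169915}{109585 - \left(- \frac{1327137}{155} - \frac{43923}{26}\right)} = \frac{567251}{109585 + \left(8424 + \frac{21417}{155} + \frac{1}{78} \cdot 131769\right)} = \frac{567251}{109585 + \left(8424 + \frac{21417}{155} + \frac{43923}{26}\right)} = \frac{567251}{109585 + \frac{41313627}{4030}} = \frac{567251}{\frac{482941177}{4030}} = 567251 \cdot \frac{4030}{482941177} = \frac{2286021530}{482941177}$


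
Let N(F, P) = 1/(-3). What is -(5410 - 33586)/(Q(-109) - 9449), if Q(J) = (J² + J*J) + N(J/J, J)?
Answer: 42264/21469 ≈ 1.9686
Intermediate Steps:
N(F, P) = -⅓ (N(F, P) = 1*(-⅓) = -⅓)
Q(J) = -⅓ + 2*J² (Q(J) = (J² + J*J) - ⅓ = (J² + J²) - ⅓ = 2*J² - ⅓ = -⅓ + 2*J²)
-(5410 - 33586)/(Q(-109) - 9449) = -(5410 - 33586)/((-⅓ + 2*(-109)²) - 9449) = -(-28176)/((-⅓ + 2*11881) - 9449) = -(-28176)/((-⅓ + 23762) - 9449) = -(-28176)/(71285/3 - 9449) = -(-28176)/42938/3 = -(-28176)*3/42938 = -1*(-42264/21469) = 42264/21469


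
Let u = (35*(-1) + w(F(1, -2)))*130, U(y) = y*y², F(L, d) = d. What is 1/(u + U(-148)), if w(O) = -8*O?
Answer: -1/3244262 ≈ -3.0824e-7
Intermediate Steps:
U(y) = y³
u = -2470 (u = (35*(-1) - 8*(-2))*130 = (-35 + 16)*130 = -19*130 = -2470)
1/(u + U(-148)) = 1/(-2470 + (-148)³) = 1/(-2470 - 3241792) = 1/(-3244262) = -1/3244262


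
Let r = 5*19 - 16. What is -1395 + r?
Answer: -1316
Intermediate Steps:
r = 79 (r = 95 - 16 = 79)
-1395 + r = -1395 + 79 = -1316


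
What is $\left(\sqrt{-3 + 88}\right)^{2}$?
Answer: $85$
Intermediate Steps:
$\left(\sqrt{-3 + 88}\right)^{2} = \left(\sqrt{85}\right)^{2} = 85$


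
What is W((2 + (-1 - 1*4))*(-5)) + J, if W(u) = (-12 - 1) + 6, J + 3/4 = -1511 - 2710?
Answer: -16915/4 ≈ -4228.8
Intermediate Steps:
J = -16887/4 (J = -¾ + (-1511 - 2710) = -¾ - 4221 = -16887/4 ≈ -4221.8)
W(u) = -7 (W(u) = -13 + 6 = -7)
W((2 + (-1 - 1*4))*(-5)) + J = -7 - 16887/4 = -16915/4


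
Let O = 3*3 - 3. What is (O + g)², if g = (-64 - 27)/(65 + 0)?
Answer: 529/25 ≈ 21.160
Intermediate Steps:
g = -7/5 (g = -91/65 = -91*1/65 = -7/5 ≈ -1.4000)
O = 6 (O = 9 - 3 = 6)
(O + g)² = (6 - 7/5)² = (23/5)² = 529/25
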